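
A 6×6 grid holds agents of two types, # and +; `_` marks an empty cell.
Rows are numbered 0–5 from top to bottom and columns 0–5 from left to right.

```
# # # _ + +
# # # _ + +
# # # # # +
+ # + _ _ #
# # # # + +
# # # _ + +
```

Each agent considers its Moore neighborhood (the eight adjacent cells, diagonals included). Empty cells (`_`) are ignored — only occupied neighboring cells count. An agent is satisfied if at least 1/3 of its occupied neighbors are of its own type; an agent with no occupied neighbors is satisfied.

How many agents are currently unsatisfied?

(0,0)# 3/3 ✓
(0,1)# 5/5 ✓
(0,2)# 3/3 ✓
(0,4)+ 3/3 ✓
(0,5)+ 3/3 ✓
(1,0)# 5/5 ✓
(1,1)# 8/8 ✓
(1,2)# 6/6 ✓
(1,4)+ 4/6 ✓
(1,5)+ 4/5 ✓
(2,0)# 4/5 ✓
(2,1)# 6/8 ✓
(2,2)# 5/6 ✓
(2,3)# 3/5 ✓
(2,4)# 2/5 ✓
(2,5)+ 2/4 ✓
(3,0)+ 0/5 ✗
(3,1)# 6/8 ✓
(3,2)+ 0/7 ✗
(3,5)# 1/4 ✗
(4,0)# 4/5 ✓
(4,1)# 6/8 ✓
(4,2)# 5/6 ✓
(4,3)# 2/5 ✓
(4,4)+ 3/5 ✓
(4,5)+ 3/4 ✓
(5,0)# 3/3 ✓
(5,1)# 5/5 ✓
(5,2)# 4/4 ✓
(5,4)+ 3/4 ✓
(5,5)+ 3/3 ✓
Unsatisfied: (3,0), (3,2), (3,5) — 3 in total.

3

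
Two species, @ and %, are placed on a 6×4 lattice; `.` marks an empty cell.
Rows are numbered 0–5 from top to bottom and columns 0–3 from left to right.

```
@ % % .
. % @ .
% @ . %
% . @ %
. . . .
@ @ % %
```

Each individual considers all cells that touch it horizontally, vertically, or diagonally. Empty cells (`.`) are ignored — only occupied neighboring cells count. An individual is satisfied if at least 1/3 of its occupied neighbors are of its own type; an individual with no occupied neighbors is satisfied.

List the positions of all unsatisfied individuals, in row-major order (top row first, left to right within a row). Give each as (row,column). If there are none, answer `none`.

Row 0: (0,0)@ 0/2 ✗ · (0,1)% 2/4 ✓ · (0,2)% 2/3 ✓
Row 1: (1,1)% 3/6 ✓ · (1,2)@ 1/5 ✗
Row 2: (2,0)% 2/3 ✓ · (2,1)@ 2/5 ✓ · (2,3)% 1/3 ✓
Row 3: (3,0)% 1/2 ✓ · (3,2)@ 1/3 ✓ · (3,3)% 1/2 ✓
Row 5: (5,0)@ 1/1 ✓ · (5,1)@ 1/2 ✓ · (5,2)% 1/2 ✓ · (5,3)% 1/1 ✓

(0,0), (1,2)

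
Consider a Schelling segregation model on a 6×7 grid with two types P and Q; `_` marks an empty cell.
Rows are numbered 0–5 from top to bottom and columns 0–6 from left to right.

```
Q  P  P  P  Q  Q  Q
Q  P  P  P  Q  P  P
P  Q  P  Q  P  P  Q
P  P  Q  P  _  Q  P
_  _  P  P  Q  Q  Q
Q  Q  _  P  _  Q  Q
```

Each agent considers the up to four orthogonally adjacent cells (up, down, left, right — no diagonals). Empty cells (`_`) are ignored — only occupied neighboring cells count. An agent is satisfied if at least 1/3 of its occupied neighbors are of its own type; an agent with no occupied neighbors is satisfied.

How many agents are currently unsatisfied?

(0,0)Q 1/2 satisfied
(0,1)P 2/3 satisfied
(0,2)P 3/3 satisfied
(0,3)P 2/3 satisfied
(0,4)Q 2/3 satisfied
(0,5)Q 2/3 satisfied
(0,6)Q 1/2 satisfied
(1,0)Q 1/3 satisfied
(1,1)P 2/4 satisfied
(1,2)P 4/4 satisfied
(1,3)P 2/4 satisfied
(1,4)Q 1/4 not
(1,5)P 2/4 satisfied
(1,6)P 1/3 satisfied
(2,0)P 1/3 satisfied
(2,1)Q 0/4 not
(2,2)P 1/4 not
(2,3)Q 0/4 not
(2,4)P 1/3 satisfied
(2,5)P 2/4 satisfied
(2,6)Q 0/3 not
(3,0)P 2/2 satisfied
(3,1)P 1/3 satisfied
(3,2)Q 0/4 not
(3,3)P 1/3 satisfied
(3,5)Q 1/3 satisfied
(3,6)P 0/3 not
(4,2)P 1/2 satisfied
(4,3)P 3/4 satisfied
(4,4)Q 1/2 satisfied
(4,5)Q 4/4 satisfied
(4,6)Q 2/3 satisfied
(5,0)Q 1/1 satisfied
(5,1)Q 1/1 satisfied
(5,3)P 1/1 satisfied
(5,5)Q 2/2 satisfied
(5,6)Q 2/2 satisfied
Unsatisfied: (1,4), (2,1), (2,2), (2,3), (2,6), (3,2), (3,6) — 7 in total.

7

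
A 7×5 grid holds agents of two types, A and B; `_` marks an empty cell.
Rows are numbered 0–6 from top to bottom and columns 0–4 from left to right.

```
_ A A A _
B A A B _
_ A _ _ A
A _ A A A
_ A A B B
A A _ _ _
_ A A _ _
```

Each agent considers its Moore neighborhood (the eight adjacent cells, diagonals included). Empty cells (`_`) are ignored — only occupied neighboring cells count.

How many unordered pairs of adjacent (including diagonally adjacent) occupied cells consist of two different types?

13

Scan each occupied cell's neighbors to the right and below (and the two forward diagonals) so each pair is counted once.
Row 0: A(0,1)–A(0,2)= A(0,1)–A(1,1)= A(0,1)–A(1,2)= A(0,1)–B(1,0)≠ A(0,2)–A(0,3)= A(0,2)–A(1,2)= A(0,2)–B(1,3)≠ A(0,2)–A(1,1)= A(0,3)–B(1,3)≠ A(0,3)–A(1,2)=  → 3/10 unlike.
Row 1: B(1,0)–A(1,1)≠ B(1,0)–A(2,1)≠ A(1,1)–A(1,2)= A(1,1)–A(2,1)= A(1,2)–B(1,3)≠ A(1,2)–A(2,1)= B(1,3)–A(2,4)≠  → 4/7 unlike.
Row 2: A(2,1)–A(3,2)= A(2,1)–A(3,0)= A(2,4)–A(3,4)= A(2,4)–A(3,3)=  → 0/4 unlike.
Row 3: A(3,0)–A(4,1)= A(3,2)–A(3,3)= A(3,2)–A(4,2)= A(3,2)–B(4,3)≠ A(3,2)–A(4,1)= A(3,3)–A(3,4)= A(3,3)–B(4,3)≠ A(3,3)–B(4,4)≠ A(3,3)–A(4,2)= A(3,4)–B(4,4)≠ A(3,4)–B(4,3)≠  → 5/11 unlike.
Row 4: A(4,1)–A(4,2)= A(4,1)–A(5,1)= A(4,1)–A(5,0)= A(4,2)–B(4,3)≠ A(4,2)–A(5,1)= B(4,3)–B(4,4)=  → 1/6 unlike.
Row 5: A(5,0)–A(5,1)= A(5,0)–A(6,1)= A(5,1)–A(6,1)= A(5,1)–A(6,2)=  → 0/4 unlike.
Row 6: A(6,1)–A(6,2)=  → 0/1 unlike.
Total adjacent occupied pairs: 43; unlike-type pairs: 13.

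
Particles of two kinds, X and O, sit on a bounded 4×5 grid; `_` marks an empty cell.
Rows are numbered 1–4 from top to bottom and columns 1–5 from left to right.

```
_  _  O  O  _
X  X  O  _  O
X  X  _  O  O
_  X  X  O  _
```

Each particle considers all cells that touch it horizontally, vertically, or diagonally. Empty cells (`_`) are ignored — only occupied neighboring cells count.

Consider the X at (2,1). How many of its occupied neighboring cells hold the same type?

3

Occupied neighbors of (2,1): (2,2)=X, (3,1)=X, (3,2)=X.
Same type (X): 3 of 3.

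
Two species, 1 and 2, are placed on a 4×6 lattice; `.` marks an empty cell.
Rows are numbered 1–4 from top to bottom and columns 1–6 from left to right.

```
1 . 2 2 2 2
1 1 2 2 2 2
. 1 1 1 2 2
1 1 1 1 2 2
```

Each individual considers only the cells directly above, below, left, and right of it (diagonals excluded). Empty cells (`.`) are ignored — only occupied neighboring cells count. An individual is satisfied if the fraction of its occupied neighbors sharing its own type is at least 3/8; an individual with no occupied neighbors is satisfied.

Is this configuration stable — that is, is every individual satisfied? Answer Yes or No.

Yes

Row 1: (1,1)1 1/1 ok · (1,3)2 2/2 ok · (1,4)2 3/3 ok · (1,5)2 3/3 ok · (1,6)2 2/2 ok
Row 2: (2,1)1 2/2 ok · (2,2)1 2/3 ok · (2,3)2 2/4 ok · (2,4)2 3/4 ok · (2,5)2 4/4 ok · (2,6)2 3/3 ok
Row 3: (3,2)1 3/3 ok · (3,3)1 3/4 ok · (3,4)1 2/4 ok · (3,5)2 3/4 ok · (3,6)2 3/3 ok
Row 4: (4,1)1 1/1 ok · (4,2)1 3/3 ok · (4,3)1 3/3 ok · (4,4)1 2/3 ok · (4,5)2 2/3 ok · (4,6)2 2/2 ok
All meet the threshold, so the configuration is stable.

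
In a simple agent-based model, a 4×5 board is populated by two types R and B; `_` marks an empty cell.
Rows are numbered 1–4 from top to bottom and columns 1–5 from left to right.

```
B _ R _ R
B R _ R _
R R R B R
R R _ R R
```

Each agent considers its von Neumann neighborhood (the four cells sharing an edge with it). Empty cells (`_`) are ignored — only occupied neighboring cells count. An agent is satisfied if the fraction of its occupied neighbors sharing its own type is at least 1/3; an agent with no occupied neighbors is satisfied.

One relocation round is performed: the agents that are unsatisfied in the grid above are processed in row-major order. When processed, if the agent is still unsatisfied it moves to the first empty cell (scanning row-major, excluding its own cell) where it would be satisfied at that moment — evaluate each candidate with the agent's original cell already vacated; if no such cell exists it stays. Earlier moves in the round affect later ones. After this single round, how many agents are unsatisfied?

0

Initially unsatisfied (in order): (2,4), (3,4).
  (2,4) → (1,2).
  (3,4) → (2,4).
Resulting grid:
B R R _ R
B R _ B _
R R R _ R
R R _ R R
All satisfied now.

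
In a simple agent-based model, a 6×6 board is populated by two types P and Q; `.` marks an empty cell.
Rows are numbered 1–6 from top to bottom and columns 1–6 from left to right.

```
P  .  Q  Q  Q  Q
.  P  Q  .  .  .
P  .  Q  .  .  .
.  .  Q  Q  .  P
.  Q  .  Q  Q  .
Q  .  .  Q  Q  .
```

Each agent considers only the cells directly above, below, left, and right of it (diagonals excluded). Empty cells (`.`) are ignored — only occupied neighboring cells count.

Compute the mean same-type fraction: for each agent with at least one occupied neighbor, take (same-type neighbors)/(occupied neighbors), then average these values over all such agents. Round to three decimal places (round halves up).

0.897

(1,1)P — no occupied neighbors
(1,3)Q 2/2
(1,4)Q 2/2
(1,5)Q 2/2
(1,6)Q 1/1
(2,2)P 0/1
(2,3)Q 2/3
(3,1)P — no occupied neighbors
(3,3)Q 2/2
(4,3)Q 2/2
(4,4)Q 2/2
(4,6)P — no occupied neighbors
(5,2)Q — no occupied neighbors
(5,4)Q 3/3
(5,5)Q 2/2
(6,1)Q — no occupied neighbors
(6,4)Q 2/2
(6,5)Q 2/2
Sum over 13 agents: 2/2 + 2/2 + 2/2 + 1/1 + 0/1 + 2/3 + 2/2 + 2/2 + 2/2 + 3/3 + 2/2 + 2/2 + 2/2 = 35/3; mean = 35/3 ÷ 13 = 35/39 = 0.897435… → 0.897.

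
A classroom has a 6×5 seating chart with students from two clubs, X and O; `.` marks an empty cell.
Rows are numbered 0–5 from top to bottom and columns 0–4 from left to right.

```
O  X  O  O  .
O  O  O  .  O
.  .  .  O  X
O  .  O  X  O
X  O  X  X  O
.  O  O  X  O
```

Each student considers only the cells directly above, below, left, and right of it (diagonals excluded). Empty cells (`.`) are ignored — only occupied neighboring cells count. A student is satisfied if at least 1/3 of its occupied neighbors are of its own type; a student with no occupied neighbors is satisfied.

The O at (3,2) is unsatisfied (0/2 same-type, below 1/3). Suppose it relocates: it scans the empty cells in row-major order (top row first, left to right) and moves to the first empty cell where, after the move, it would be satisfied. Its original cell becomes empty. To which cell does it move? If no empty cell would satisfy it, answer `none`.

(0,4)

Vacating (3,2). Empty cells in order:
  (0,4): 2/2 same-type → satisfied — stop here.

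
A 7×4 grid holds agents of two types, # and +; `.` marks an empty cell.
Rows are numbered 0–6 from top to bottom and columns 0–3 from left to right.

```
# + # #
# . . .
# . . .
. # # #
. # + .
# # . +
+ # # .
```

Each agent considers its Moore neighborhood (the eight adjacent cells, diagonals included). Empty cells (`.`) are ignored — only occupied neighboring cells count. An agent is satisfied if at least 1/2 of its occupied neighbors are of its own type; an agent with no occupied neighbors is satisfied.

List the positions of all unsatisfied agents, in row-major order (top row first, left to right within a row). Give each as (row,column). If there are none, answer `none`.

(0,0)# 1/2 ok
(0,1)+ 0/3 unhappy
(0,2)# 1/2 ok
(0,3)# 1/1 ok
(1,0)# 2/3 ok
(2,0)# 2/2 ok
(3,1)# 3/4 ok
(3,2)# 3/4 ok
(3,3)# 1/2 ok
(4,1)# 4/5 ok
(4,2)+ 1/6 unhappy
(5,0)# 3/4 ok
(5,1)# 4/6 ok
(5,3)+ 1/2 ok
(6,0)+ 0/3 unhappy
(6,1)# 3/4 ok
(6,2)# 2/3 ok

(0,1), (4,2), (6,0)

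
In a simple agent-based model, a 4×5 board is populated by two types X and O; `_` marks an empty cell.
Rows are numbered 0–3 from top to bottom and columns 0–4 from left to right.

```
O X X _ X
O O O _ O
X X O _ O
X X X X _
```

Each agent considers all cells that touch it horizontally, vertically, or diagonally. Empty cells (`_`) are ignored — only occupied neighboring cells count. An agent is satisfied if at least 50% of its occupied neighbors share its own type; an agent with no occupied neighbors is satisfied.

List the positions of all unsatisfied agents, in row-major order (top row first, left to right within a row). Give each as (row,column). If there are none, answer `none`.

(0,1), (0,2), (0,4), (1,0), (1,2), (2,2), (3,3)

(0,0)O 2/3 satisfied
(0,1)X 1/5 not
(0,2)X 1/3 not
(0,4)X 0/1 not
(1,0)O 2/5 not
(1,1)O 4/8 satisfied
(1,2)O 2/5 not
(1,4)O 1/2 satisfied
(2,0)X 3/5 satisfied
(2,1)X 4/8 satisfied
(2,2)O 2/6 not
(2,4)O 1/2 satisfied
(3,0)X 3/3 satisfied
(3,1)X 4/5 satisfied
(3,2)X 3/4 satisfied
(3,3)X 1/3 not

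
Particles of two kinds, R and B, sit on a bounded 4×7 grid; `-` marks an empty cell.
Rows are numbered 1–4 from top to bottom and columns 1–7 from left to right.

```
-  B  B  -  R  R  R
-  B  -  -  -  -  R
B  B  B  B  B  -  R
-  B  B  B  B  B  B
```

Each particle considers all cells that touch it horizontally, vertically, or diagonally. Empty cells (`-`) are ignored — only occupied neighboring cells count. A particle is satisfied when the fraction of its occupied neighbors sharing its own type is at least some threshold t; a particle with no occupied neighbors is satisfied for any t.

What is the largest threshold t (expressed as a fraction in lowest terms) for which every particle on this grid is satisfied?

Row 1: (1,2)B 2/2 · (1,3)B 2/2 · (1,5)R 1/1 · (1,6)R 3/3 · (1,7)R 2/2
Row 2: (2,2)B 5/5 · (2,7)R 3/3
Row 3: (3,1)B 3/3 · (3,2)B 5/5 · (3,3)B 6/6 · (3,4)B 5/5 · (3,5)B 4/4 · (3,7)R 1/3
Row 4: (4,2)B 4/4 · (4,3)B 5/5 · (4,4)B 5/5 · (4,5)B 4/4 · (4,6)B 3/4 · (4,7)B 1/2
The smallest same-type fraction is 1/3 at (3,7), which reduces to 1/3. Any threshold above that leaves this particle unsatisfied.

1/3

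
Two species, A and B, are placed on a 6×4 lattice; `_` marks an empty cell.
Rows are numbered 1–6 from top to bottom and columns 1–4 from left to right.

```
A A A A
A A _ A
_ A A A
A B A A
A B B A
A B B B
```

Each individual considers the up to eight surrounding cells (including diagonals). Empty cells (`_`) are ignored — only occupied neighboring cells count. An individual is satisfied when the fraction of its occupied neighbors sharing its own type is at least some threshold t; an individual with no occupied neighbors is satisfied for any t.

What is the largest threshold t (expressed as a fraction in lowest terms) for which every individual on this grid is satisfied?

2/7

(1,1)A 3/3
(1,2)A 4/4
(1,3)A 4/4
(1,4)A 2/2
(2,1)A 4/4
(2,2)A 6/6
(2,4)A 4/4
(3,2)A 5/6
(3,3)A 6/7
(3,4)A 4/4
(4,1)A 2/4
(4,2)B 2/7
(4,3)A 5/8
(4,4)A 4/5
(5,1)A 2/5
(5,2)B 4/8
(5,3)B 5/8
(5,4)A 2/5
(6,1)A 1/3
(6,2)B 3/5
(6,3)B 4/5
(6,4)B 2/3
The smallest same-type fraction is 2/7 at (4,2), which reduces to 2/7. Any threshold above that leaves this individual unsatisfied.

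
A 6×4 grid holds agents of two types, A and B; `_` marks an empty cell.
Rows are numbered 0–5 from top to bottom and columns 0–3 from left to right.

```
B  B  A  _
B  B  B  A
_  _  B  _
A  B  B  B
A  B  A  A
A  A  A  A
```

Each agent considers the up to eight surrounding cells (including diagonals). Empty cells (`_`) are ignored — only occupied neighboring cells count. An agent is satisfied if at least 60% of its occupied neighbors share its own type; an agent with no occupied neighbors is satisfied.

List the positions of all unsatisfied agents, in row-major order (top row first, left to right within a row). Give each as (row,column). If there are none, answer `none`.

(0,2), (1,3), (3,0), (3,1), (3,3), (4,1), (4,2)

(0,0)B 3/3 ok
(0,1)B 4/5 ok
(0,2)A 1/4 unhappy
(1,0)B 3/3 ok
(1,1)B 5/6 ok
(1,2)B 3/5 ok
(1,3)A 1/3 unhappy
(2,2)B 5/6 ok
(3,0)A 1/3 unhappy
(3,1)B 3/6 unhappy
(3,2)B 4/6 ok
(3,3)B 2/4 unhappy
(4,0)A 3/5 ok
(4,1)B 2/8 unhappy
(4,2)A 4/8 unhappy
(4,3)A 3/5 ok
(5,0)A 2/3 ok
(5,1)A 4/5 ok
(5,2)A 4/5 ok
(5,3)A 3/3 ok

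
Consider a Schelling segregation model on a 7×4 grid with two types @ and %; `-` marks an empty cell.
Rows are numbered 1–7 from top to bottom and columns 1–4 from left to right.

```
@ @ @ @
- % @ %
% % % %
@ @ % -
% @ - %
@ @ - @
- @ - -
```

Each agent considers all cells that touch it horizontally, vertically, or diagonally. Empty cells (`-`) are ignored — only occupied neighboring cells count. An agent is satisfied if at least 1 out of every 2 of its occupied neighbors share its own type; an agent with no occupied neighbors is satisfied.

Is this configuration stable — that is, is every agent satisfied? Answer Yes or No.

(1,1)@ 1/2 ok
(1,2)@ 3/4 ok
(1,3)@ 3/5 ok
(1,4)@ 2/3 ok
(2,2)% 3/7 unhappy
(2,3)@ 3/8 unhappy
(2,4)% 2/5 unhappy
(3,1)% 2/4 ok
(3,2)% 4/7 ok
(3,3)% 5/7 ok
(3,4)% 3/4 ok
(4,1)@ 2/5 unhappy
(4,2)@ 2/7 unhappy
(4,3)% 4/6 ok
(5,1)% 0/5 unhappy
(5,2)@ 4/6 ok
(5,4)% 1/2 ok
(6,1)@ 3/4 ok
(6,2)@ 3/4 ok
(6,4)@ 0/1 unhappy
(7,2)@ 2/2 ok
For instance (2,2) has only 3/7 same-type neighbors, below 1/2.

No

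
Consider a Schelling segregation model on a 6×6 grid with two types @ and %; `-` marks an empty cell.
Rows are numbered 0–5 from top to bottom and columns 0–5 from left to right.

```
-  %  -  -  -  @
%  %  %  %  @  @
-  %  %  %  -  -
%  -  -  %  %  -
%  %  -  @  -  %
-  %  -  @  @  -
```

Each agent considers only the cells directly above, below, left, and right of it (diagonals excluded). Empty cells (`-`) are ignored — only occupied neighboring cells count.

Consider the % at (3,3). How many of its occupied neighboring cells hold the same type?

2

Occupied neighbors of (3,3): (2,3)=%, (4,3)=@, (3,4)=%.
Same type (%): 2 of 3.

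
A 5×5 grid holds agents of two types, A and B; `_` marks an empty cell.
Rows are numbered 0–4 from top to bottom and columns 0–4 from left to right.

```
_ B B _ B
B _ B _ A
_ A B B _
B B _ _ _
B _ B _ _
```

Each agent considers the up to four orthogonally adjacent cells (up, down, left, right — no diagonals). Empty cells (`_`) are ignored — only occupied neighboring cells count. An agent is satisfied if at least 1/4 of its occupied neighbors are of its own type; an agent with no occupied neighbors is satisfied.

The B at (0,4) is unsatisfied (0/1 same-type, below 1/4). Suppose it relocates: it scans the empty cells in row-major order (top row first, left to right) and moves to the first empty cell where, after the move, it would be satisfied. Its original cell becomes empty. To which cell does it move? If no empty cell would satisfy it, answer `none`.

Vacating (0,4). Empty cells in order:
  (0,0): 2/2 same-type → satisfied — stop here.

(0,0)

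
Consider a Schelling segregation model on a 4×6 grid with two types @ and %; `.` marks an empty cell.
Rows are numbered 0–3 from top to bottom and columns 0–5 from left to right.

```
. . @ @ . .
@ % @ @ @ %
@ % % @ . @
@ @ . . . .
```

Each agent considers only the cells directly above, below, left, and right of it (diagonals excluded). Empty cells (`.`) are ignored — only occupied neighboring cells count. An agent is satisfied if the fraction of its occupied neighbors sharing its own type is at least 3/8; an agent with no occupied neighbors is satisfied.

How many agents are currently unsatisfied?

(0,2)@ 2/2 ok
(0,3)@ 2/2 ok
(1,0)@ 1/2 ok
(1,1)% 1/3 unhappy
(1,2)@ 2/4 ok
(1,3)@ 4/4 ok
(1,4)@ 1/2 ok
(1,5)% 0/2 unhappy
(2,0)@ 2/3 ok
(2,1)% 2/4 ok
(2,2)% 1/3 unhappy
(2,3)@ 1/2 ok
(2,5)@ 0/1 unhappy
(3,0)@ 2/2 ok
(3,1)@ 1/2 ok
Unsatisfied: (1,1), (1,5), (2,2), (2,5) — 4 in total.

4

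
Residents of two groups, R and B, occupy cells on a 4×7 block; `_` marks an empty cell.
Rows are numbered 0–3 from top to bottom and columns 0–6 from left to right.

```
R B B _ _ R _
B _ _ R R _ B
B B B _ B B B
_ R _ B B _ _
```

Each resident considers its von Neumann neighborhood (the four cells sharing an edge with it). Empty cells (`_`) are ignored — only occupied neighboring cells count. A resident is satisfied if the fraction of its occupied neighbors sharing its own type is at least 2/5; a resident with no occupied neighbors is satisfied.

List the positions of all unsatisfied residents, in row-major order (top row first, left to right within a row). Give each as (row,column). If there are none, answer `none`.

(0,0)R 0/2 not
(0,1)B 1/2 satisfied
(0,2)B 1/1 satisfied
(0,5)R 0/0 satisfied
(1,0)B 1/2 satisfied
(1,3)R 1/1 satisfied
(1,4)R 1/2 satisfied
(1,6)B 1/1 satisfied
(2,0)B 2/2 satisfied
(2,1)B 2/3 satisfied
(2,2)B 1/1 satisfied
(2,4)B 2/3 satisfied
(2,5)B 2/2 satisfied
(2,6)B 2/2 satisfied
(3,1)R 0/1 not
(3,3)B 1/1 satisfied
(3,4)B 2/2 satisfied

(0,0), (3,1)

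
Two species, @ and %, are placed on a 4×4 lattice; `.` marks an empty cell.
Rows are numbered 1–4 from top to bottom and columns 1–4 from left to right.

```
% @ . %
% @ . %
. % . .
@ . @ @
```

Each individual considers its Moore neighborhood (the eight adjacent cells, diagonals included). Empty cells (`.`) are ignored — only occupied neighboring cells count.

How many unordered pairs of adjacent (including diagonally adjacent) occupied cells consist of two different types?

Scan each occupied cell's neighbors to the right and below (and the two forward diagonals) so each pair is counted once.
From row 1: 3 unlike of 6 pairs (running 3/6).
From row 2: 2 unlike of 3 pairs (running 5/9).
From row 3: 2 unlike of 2 pairs (running 7/11).
From row 4: 0 unlike of 1 pairs (running 7/12).
Total adjacent occupied pairs: 12; unlike-type pairs: 7.

7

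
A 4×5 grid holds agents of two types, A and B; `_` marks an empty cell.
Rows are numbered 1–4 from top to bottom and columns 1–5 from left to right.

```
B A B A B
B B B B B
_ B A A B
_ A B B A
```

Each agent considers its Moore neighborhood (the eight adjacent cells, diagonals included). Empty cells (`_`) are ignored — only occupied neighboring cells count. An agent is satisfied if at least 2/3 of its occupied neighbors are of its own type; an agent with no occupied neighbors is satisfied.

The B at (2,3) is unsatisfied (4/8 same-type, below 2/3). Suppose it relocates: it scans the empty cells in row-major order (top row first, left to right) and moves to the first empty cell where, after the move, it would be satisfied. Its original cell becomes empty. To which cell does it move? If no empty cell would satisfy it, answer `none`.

Vacating (2,3). Empty cells in order:
  (3,1): 3/4 same-type → satisfied — stop here.

(3,1)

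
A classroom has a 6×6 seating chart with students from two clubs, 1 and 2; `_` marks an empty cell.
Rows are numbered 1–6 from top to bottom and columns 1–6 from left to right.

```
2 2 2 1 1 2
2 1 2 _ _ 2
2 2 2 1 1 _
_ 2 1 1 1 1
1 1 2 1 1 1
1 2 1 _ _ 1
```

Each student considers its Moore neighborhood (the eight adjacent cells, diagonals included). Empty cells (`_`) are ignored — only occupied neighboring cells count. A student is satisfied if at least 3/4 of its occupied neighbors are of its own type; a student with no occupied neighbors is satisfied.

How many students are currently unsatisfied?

19

Row 1: (1,1)2 2/3 unhappy · (1,2)2 4/5 ok · (1,3)2 2/4 unhappy · (1,4)1 1/3 unhappy · (1,5)1 1/3 unhappy · (1,6)2 1/2 unhappy
Row 2: (2,1)2 4/5 ok · (2,2)1 0/8 unhappy · (2,3)2 4/7 unhappy · (2,6)2 1/3 unhappy
Row 3: (3,1)2 3/4 ok · (3,2)2 5/7 unhappy · (3,3)2 3/7 unhappy · (3,4)1 4/6 unhappy · (3,5)1 4/5 ok
Row 4: (4,2)2 4/7 unhappy · (4,3)1 4/8 unhappy · (4,4)1 6/8 ok · (4,5)1 7/7 ok · (4,6)1 4/4 ok
Row 5: (5,1)1 2/4 unhappy · (5,2)1 4/7 unhappy · (5,3)2 2/7 unhappy · (5,4)1 5/6 ok · (5,5)1 6/6 ok · (5,6)1 4/4 ok
Row 6: (6,1)1 2/3 unhappy · (6,2)2 1/5 unhappy · (6,3)1 2/4 unhappy · (6,6)1 2/2 ok
Unsatisfied: (1,1), (1,3), (1,4), (1,5), (1,6), (2,2), (2,3), (2,6), (3,2), (3,3), (3,4), (4,2), (4,3), (5,1), (5,2), (5,3), (6,1), (6,2), (6,3) — 19 in total.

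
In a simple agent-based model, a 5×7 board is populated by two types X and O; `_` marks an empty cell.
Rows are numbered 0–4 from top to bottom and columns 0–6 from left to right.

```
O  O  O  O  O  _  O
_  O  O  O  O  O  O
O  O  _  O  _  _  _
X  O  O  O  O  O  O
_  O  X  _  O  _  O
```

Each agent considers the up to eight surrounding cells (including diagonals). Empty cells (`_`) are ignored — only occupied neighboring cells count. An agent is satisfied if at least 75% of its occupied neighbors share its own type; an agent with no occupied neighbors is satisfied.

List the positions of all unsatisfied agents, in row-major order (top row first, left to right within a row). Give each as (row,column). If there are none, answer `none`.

(3,0), (3,1), (4,1), (4,2)

Row 0: (0,0)O 2/2 satisfied · (0,1)O 4/4 satisfied · (0,2)O 5/5 satisfied · (0,3)O 5/5 satisfied · (0,4)O 4/4 satisfied · (0,6)O 2/2 satisfied
Row 1: (1,1)O 6/6 satisfied · (1,2)O 7/7 satisfied · (1,3)O 6/6 satisfied · (1,4)O 5/5 satisfied · (1,5)O 4/4 satisfied · (1,6)O 2/2 satisfied
Row 2: (2,0)O 3/4 satisfied · (2,1)O 5/6 satisfied · (2,3)O 6/6 satisfied
Row 3: (3,0)X 0/4 not · (3,1)O 4/6 not · (3,2)O 5/6 satisfied · (3,3)O 4/5 satisfied · (3,4)O 4/4 satisfied · (3,5)O 4/4 satisfied · (3,6)O 2/2 satisfied
Row 4: (4,1)O 2/4 not · (4,2)X 0/4 not · (4,4)O 3/3 satisfied · (4,6)O 2/2 satisfied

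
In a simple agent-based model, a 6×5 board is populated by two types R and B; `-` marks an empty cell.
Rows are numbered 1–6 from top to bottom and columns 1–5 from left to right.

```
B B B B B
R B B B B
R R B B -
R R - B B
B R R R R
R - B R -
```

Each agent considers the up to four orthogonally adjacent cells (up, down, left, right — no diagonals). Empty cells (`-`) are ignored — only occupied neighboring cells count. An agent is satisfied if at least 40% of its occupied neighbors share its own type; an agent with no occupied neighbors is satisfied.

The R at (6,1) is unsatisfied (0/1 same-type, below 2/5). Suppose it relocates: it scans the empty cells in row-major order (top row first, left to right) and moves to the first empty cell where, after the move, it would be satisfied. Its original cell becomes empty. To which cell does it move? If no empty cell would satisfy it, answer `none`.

(4,3)

Vacating (6,1). Empty cells in order:
  (3,5): 0/3 same-type → still unsatisfied.
  (4,3): 2/4 same-type → satisfied — stop here.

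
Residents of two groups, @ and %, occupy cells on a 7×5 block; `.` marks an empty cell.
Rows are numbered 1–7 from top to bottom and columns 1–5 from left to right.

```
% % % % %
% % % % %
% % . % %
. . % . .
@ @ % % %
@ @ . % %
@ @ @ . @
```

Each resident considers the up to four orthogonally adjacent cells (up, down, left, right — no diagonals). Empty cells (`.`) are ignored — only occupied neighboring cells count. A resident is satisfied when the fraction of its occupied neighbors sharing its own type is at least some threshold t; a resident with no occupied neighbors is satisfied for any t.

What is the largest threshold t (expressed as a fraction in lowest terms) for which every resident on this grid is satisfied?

0/1

(1,1)% 2/2
(1,2)% 3/3
(1,3)% 3/3
(1,4)% 3/3
(1,5)% 2/2
(2,1)% 3/3
(2,2)% 4/4
(2,3)% 3/3
(2,4)% 4/4
(2,5)% 3/3
(3,1)% 2/2
(3,2)% 2/2
(3,4)% 2/2
(3,5)% 2/2
(4,3)% 1/1
(5,1)@ 2/2
(5,2)@ 2/3
(5,3)% 2/3
(5,4)% 3/3
(5,5)% 2/2
(6,1)@ 3/3
(6,2)@ 3/3
(6,4)% 2/2
(6,5)% 2/3
(7,1)@ 2/2
(7,2)@ 3/3
(7,3)@ 1/1
(7,5)@ 0/1
The smallest same-type fraction is 0/1 at (7,5), which reduces to 0/1. Any threshold above that leaves this resident unsatisfied.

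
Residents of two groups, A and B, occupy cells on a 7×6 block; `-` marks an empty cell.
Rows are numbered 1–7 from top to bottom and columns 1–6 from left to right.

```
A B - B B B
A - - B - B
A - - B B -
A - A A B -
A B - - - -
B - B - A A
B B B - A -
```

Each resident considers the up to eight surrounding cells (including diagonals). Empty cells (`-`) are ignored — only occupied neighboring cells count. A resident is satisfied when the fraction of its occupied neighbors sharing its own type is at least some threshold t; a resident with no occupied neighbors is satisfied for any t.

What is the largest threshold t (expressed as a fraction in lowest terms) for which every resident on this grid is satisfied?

0/1

Row 1: (1,1)A 1/2 · (1,2)B 0/2 · (1,4)B 2/2 · (1,5)B 4/4 · (1,6)B 2/2
Row 2: (2,1)A 2/3 · (2,4)B 4/4 · (2,6)B 3/3
Row 3: (3,1)A 2/2 · (3,4)B 3/5 · (3,5)B 4/5
Row 4: (4,1)A 2/3 · (4,3)A 1/3 · (4,4)A 1/4 · (4,5)B 2/3
Row 5: (5,1)A 1/3 · (5,2)B 2/5
Row 6: (6,1)B 3/4 · (6,3)B 3/3 · (6,5)A 2/2 · (6,6)A 2/2
Row 7: (7,1)B 2/2 · (7,2)B 4/4 · (7,3)B 2/2 · (7,5)A 2/2
The smallest same-type fraction is 0/2 at (1,2), which reduces to 0/1. Any threshold above that leaves this resident unsatisfied.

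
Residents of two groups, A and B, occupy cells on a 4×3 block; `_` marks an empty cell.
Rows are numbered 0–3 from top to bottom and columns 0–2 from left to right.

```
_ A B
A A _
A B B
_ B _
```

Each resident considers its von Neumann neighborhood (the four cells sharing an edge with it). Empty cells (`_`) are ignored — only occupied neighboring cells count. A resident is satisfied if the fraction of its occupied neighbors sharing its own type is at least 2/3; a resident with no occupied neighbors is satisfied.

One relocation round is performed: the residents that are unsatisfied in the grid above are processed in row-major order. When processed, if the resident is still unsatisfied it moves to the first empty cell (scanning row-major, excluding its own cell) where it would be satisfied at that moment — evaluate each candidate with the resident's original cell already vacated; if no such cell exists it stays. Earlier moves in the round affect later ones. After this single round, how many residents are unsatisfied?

Initially unsatisfied (in order): (0,1), (0,2), (2,0), (2,1).
  (0,1) → (0,0).
  (0,2): now satisfied by earlier moves; stays.
  (2,0) → (0,1).
  (2,1): now satisfied by earlier moves; stays.
Resulting grid:
A A B
A A _
_ B B
_ B _
Unsatisfied now: (0,2).

1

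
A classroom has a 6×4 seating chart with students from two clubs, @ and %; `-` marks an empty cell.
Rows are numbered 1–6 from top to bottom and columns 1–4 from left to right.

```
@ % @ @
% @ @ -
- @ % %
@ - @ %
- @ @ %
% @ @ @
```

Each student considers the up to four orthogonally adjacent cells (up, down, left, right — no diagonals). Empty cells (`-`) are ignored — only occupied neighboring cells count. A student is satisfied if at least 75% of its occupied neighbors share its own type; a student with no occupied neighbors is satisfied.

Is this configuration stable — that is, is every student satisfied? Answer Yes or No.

Row 1: (1,1)@ 0/2 not · (1,2)% 0/3 not · (1,3)@ 2/3 not · (1,4)@ 1/1 satisfied
Row 2: (2,1)% 0/2 not · (2,2)@ 2/4 not · (2,3)@ 2/3 not
Row 3: (3,2)@ 1/2 not · (3,3)% 1/4 not · (3,4)% 2/2 satisfied
Row 4: (4,1)@ 0/0 satisfied · (4,3)@ 1/3 not · (4,4)% 2/3 not
Row 5: (5,2)@ 2/2 satisfied · (5,3)@ 3/4 satisfied · (5,4)% 1/3 not
Row 6: (6,1)% 0/1 not · (6,2)@ 2/3 not · (6,3)@ 3/3 satisfied · (6,4)@ 1/2 not
For instance (1,1) has only 0/2 same-type neighbors, below 3/4.

No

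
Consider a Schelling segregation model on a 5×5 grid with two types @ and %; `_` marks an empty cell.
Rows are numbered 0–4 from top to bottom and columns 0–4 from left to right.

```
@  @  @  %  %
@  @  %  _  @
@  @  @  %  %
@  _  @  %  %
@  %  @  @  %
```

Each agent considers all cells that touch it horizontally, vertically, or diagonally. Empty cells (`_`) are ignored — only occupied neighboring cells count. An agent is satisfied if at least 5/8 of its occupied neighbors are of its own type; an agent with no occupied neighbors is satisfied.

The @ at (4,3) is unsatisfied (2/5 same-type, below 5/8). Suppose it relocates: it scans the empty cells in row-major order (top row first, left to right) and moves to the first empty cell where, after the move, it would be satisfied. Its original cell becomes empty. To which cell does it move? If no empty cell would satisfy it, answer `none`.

(3,1)

Vacating (4,3). Empty cells in order:
  (1,3): 3/8 same-type → still unsatisfied.
  (3,1): 7/8 same-type → satisfied — stop here.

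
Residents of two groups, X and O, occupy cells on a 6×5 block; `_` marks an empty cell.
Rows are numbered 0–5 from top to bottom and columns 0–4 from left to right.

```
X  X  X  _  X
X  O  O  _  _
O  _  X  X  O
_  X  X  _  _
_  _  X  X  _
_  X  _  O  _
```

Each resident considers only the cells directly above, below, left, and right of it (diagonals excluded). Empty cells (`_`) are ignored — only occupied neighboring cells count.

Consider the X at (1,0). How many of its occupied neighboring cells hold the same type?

Occupied neighbors of (1,0): (0,0)=X, (2,0)=O, (1,1)=O.
Same type (X): 1 of 3.

1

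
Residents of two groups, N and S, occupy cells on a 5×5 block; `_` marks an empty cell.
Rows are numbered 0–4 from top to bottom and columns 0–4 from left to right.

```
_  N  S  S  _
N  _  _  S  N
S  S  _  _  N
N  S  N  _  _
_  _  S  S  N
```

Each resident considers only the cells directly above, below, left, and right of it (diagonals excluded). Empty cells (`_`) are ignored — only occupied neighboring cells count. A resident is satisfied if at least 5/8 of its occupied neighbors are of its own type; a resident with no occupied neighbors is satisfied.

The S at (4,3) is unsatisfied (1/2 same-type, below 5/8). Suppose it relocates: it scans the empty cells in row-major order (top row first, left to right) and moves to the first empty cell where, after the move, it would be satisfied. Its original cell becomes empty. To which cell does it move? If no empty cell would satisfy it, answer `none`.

Vacating (4,3). Empty cells in order:
  (0,0): 0/2 same-type → still unsatisfied.
  (0,4): 1/2 same-type → still unsatisfied.
  (1,1): 1/3 same-type → still unsatisfied.
  (1,2): 2/2 same-type → satisfied — stop here.

(1,2)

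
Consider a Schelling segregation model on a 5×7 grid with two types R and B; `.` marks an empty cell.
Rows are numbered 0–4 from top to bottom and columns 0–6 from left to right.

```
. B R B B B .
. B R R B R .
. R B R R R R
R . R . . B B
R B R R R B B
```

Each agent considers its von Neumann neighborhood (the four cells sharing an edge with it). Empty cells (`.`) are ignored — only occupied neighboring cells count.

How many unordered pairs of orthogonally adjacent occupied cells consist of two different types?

18

Scan each occupied cell's neighbors to the right and below so each pair is counted once.
From row 0: 4 unlike of 9 pairs (running 4/9).
From row 1: 6 unlike of 9 pairs (running 10/18).
From row 2: 5 unlike of 8 pairs (running 15/26).
From row 3: 0 unlike of 5 pairs (running 15/31).
From row 4: 3 unlike of 6 pairs (running 18/37).
Total adjacent occupied pairs: 37; unlike-type pairs: 18.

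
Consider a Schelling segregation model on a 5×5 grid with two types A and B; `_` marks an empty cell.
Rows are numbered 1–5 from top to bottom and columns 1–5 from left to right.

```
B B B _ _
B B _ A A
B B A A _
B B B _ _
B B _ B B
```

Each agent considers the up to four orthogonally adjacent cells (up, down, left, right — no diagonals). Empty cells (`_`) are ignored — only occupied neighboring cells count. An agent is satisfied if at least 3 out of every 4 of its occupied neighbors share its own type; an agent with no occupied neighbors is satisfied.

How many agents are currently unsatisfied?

2

(1,1)B 2/2 ✓
(1,2)B 3/3 ✓
(1,3)B 1/1 ✓
(2,1)B 3/3 ✓
(2,2)B 3/3 ✓
(2,4)A 2/2 ✓
(2,5)A 1/1 ✓
(3,1)B 3/3 ✓
(3,2)B 3/4 ✓
(3,3)A 1/3 ✗
(3,4)A 2/2 ✓
(4,1)B 3/3 ✓
(4,2)B 4/4 ✓
(4,3)B 1/2 ✗
(5,1)B 2/2 ✓
(5,2)B 2/2 ✓
(5,4)B 1/1 ✓
(5,5)B 1/1 ✓
Unsatisfied: (3,3), (4,3) — 2 in total.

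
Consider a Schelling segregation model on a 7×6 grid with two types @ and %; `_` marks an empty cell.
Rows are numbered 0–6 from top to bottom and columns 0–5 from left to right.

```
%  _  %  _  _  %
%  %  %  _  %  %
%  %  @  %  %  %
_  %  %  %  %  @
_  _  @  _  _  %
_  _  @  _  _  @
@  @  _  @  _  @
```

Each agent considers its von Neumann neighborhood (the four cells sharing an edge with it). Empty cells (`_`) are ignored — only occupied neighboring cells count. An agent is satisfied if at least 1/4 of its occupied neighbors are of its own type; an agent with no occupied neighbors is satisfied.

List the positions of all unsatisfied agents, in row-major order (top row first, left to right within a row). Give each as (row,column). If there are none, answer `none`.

(0,0)% 1/1 ✓
(0,2)% 1/1 ✓
(0,5)% 1/1 ✓
(1,0)% 3/3 ✓
(1,1)% 3/3 ✓
(1,2)% 2/3 ✓
(1,4)% 2/2 ✓
(1,5)% 3/3 ✓
(2,0)% 2/2 ✓
(2,1)% 3/4 ✓
(2,2)@ 0/4 ✗
(2,3)% 2/3 ✓
(2,4)% 4/4 ✓
(2,5)% 2/3 ✓
(3,1)% 2/2 ✓
(3,2)% 2/4 ✓
(3,3)% 3/3 ✓
(3,4)% 2/3 ✓
(3,5)@ 0/3 ✗
(4,2)@ 1/2 ✓
(4,5)% 0/2 ✗
(5,2)@ 1/1 ✓
(5,5)@ 1/2 ✓
(6,0)@ 1/1 ✓
(6,1)@ 1/1 ✓
(6,3)@ 0/0 ✓
(6,5)@ 1/1 ✓

(2,2), (3,5), (4,5)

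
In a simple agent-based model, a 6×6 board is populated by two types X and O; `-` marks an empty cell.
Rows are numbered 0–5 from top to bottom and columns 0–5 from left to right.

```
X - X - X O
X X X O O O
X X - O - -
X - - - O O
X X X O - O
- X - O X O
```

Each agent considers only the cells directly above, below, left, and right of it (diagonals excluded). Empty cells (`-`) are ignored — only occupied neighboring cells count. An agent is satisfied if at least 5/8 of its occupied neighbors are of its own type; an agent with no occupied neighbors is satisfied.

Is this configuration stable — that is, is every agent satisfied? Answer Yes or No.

(0,0)X 1/1 ✓
(0,2)X 1/1 ✓
(0,4)X 0/2 ✗
(0,5)O 1/2 ✗
(1,0)X 3/3 ✓
(1,1)X 3/3 ✓
(1,2)X 2/3 ✓
(1,3)O 2/3 ✓
(1,4)O 2/3 ✓
(1,5)O 2/2 ✓
(2,0)X 3/3 ✓
(2,1)X 2/2 ✓
(2,3)O 1/1 ✓
(3,0)X 2/2 ✓
(3,4)O 1/1 ✓
(3,5)O 2/2 ✓
(4,0)X 2/2 ✓
(4,1)X 3/3 ✓
(4,2)X 1/2 ✗
(4,3)O 1/2 ✗
(4,5)O 2/2 ✓
(5,1)X 1/1 ✓
(5,3)O 1/2 ✗
(5,4)X 0/2 ✗
(5,5)O 1/2 ✗
For instance (0,4) has only 0/2 same-type neighbors, below 5/8.

No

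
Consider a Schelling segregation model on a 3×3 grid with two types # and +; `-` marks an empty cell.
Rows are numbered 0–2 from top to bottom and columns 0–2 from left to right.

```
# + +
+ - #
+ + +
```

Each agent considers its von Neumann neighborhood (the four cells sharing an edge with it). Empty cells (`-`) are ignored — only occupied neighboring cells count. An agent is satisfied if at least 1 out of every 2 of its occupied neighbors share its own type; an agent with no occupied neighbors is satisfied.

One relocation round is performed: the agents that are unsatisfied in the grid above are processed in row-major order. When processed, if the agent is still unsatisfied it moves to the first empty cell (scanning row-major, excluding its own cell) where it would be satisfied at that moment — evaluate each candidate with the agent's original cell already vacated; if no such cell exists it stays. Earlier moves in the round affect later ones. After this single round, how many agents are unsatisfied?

Initially unsatisfied (in order): (0,0), (1,2).
  (0,0): no empty cell satisfies it; stays.
  (1,2): no empty cell satisfies it; stays.
Resulting grid:
# + +
+ - #
+ + +
Unsatisfied now: (0,0), (1,2).

2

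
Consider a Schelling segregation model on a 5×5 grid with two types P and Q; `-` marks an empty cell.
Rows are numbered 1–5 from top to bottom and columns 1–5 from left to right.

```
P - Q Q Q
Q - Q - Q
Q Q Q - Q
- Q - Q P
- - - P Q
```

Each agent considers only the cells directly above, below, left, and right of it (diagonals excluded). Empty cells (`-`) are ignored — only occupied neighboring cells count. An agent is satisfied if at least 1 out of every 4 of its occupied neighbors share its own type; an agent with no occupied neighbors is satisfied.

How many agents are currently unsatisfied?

(1,1)P 0/1 unhappy
(1,3)Q 2/2 ok
(1,4)Q 2/2 ok
(1,5)Q 2/2 ok
(2,1)Q 1/2 ok
(2,3)Q 2/2 ok
(2,5)Q 2/2 ok
(3,1)Q 2/2 ok
(3,2)Q 3/3 ok
(3,3)Q 2/2 ok
(3,5)Q 1/2 ok
(4,2)Q 1/1 ok
(4,4)Q 0/2 unhappy
(4,5)P 0/3 unhappy
(5,4)P 0/2 unhappy
(5,5)Q 0/2 unhappy
Unsatisfied: (1,1), (4,4), (4,5), (5,4), (5,5) — 5 in total.

5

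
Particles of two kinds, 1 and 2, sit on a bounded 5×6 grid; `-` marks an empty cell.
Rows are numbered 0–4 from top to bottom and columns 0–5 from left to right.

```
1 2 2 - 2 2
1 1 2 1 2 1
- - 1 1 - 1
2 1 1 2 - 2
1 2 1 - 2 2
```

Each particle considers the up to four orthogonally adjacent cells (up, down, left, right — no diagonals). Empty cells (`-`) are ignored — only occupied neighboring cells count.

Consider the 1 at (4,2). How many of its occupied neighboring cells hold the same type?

1

Occupied neighbors of (4,2): (3,2)=1, (4,1)=2.
Same type (1): 1 of 2.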